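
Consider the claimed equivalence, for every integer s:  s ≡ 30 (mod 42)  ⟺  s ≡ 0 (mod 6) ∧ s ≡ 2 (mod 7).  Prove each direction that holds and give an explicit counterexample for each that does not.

The biconditional holds.

Forward direction. Suppose s ≡ 30 (mod 42); write s = 42j + 30. Since 6 ∣ 42, reducing mod 6 gives s ≡ 30 ≡ 0 (mod 6); since 7 ∣ 42, reducing mod 7 gives s ≡ 30 ≡ 2 (mod 7).

Converse. If s ≡ 0 (mod 6) and s ≡ 2 (mod 7), then by the Chinese remainder theorem s ≡ 30 (mod 42). This is exactly s ≡ 30 (mod 42).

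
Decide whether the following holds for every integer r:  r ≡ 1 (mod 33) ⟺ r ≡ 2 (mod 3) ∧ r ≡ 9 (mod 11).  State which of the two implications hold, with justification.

(⇒) fails and (⇐) fails.

(→) This fails: r = 1 gives 1 ≡ 1 (mod 33) but 1 ≡ 1 (mod 3), so the conjunction on the right does not hold.

(←) This fails: r = 20 satisfies both congruences on the right (20 ≡ 2 mod 3 and 20 ≡ 9 mod 11) yet 20 ≡ 20 (mod 33), not 1.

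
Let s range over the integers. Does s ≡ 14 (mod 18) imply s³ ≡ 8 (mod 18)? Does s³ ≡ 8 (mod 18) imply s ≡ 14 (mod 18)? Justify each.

Forward direction. Suppose s ≡ 14 (mod 18). Write s = 18j + 14. Then (18j + 14)³ = 5832j³ + 13608j² + 10584j + 2744 = 18(324j³ + 756j² + 588j + 152) + 8, so s³ ≡ 8 (mod 18).

Converse. This fails: take s = 2. Then 2³ = 8 ≡ 8 (mod 18), yet 2 ≡ 2 (mod 18), not 14.

The forward direction holds; the converse fails.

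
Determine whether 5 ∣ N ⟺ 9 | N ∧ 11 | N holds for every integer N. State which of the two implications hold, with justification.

(⇒) This fails: take N = 5. Certainly 5 ∣ 5, but 9 ∤ 5.

(⇐) This fails: take N = 99. Both 9 ∣ 99 and 11 ∣ 99, yet 99 is not a multiple of 5 (since 99 = 19·5 + 4), so 5 ∤ 99.

(⇒) fails and (⇐) fails.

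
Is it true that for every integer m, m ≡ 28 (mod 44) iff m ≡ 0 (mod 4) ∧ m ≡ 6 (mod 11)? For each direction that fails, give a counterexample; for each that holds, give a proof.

Both implications hold.

(⇒) Suppose m ≡ 28 (mod 44); write m = 44j + 28. Since 4 ∣ 44, reducing mod 4 gives m ≡ 28 ≡ 0 (mod 4); since 11 ∣ 44, reducing mod 11 gives m ≡ 28 ≡ 6 (mod 11).

(⇐) Conversely, if m ≡ 0 (mod 4) and m ≡ 6 (mod 11), then by the Chinese remainder theorem m ≡ 28 (mod 44). This is exactly m ≡ 28 (mod 44).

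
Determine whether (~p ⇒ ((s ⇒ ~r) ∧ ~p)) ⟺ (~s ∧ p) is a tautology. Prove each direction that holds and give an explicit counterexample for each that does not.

[⇒] This fails. Under p = F, s = F, r = F, the left side is true but the right side is false.

[⇐] Assume the antecedent. If p is true, ~p ⇒ ((s ⇒ ~r) ∧ ~p) reduces to true regardless of the other variables. If p is false, the antecedent cannot hold. Either way ~p ⇒ ((s ⇒ ~r) ∧ ~p) holds.

Only the reverse direction holds.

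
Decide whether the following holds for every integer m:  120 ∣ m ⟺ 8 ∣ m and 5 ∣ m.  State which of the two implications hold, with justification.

Forward direction. If 120 ∣ m, write m = 120q. Since 120 = 15·8, m = 8·(15q), so 8 ∣ m; and since 120 = 24·5, m = 5·(24q), so 5 ∣ m.

Converse. This fails: take m = 40. Both 8 ∣ 40 and 5 ∣ 40, yet 40 is not a multiple of 120 (since 40 = 0·120 + 40), so 120 ∤ 40.

Only the forward implication holds.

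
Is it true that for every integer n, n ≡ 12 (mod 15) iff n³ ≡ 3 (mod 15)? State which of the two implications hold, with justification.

Forward direction. Suppose n ≡ 12 (mod 15). Write n = 15j + 12. Then (15j + 12)³ = 3375j³ + 8100j² + 6480j + 1728 = 15(225j³ + 540j² + 432j + 115) + 3, so n³ ≡ 3 (mod 15).

Converse. Suppose n³ ≡ 3 (mod 15). The only residue r in {0, …, 14} with r³ ≡ 3 (mod 15) is r = 12, so n ≡ 12 (mod 15).

Both implications hold.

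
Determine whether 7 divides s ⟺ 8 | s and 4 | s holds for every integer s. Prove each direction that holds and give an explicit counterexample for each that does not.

(⇒) fails and (⇐) fails.

[⇒] This fails: take s = 7. Certainly 7 ∣ 7, but 8 ∤ 7.

[⇐] This fails: take s = 8. Both 8 ∣ 8 and 4 ∣ 8, yet 8 is not a multiple of 7 (since 8 = 1·7 + 1), so 7 ∤ 8.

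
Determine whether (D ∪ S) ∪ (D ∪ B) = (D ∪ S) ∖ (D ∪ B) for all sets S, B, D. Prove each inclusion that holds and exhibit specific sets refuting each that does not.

(⊆) This inclusion fails. Take S = ∅, B = {1}, D = ∅; then 1 ∈ (D ∪ S) ∪ (D ∪ B) but 1 ∉ (D ∪ S) ∖ (D ∪ B).

(⊇) Let x ∈ (D ∪ S) ∖ (D ∪ B). Then x ∈ S and x ∉ B, D, from which x ∈ (D ∪ S) ∪ (D ∪ B).

(⊆) fails; (⊇) holds.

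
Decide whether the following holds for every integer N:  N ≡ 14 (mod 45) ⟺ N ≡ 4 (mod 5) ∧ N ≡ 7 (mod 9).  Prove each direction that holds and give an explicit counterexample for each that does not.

(⟹) This fails: N = 14 gives 14 ≡ 14 (mod 45) but 14 ≡ 5 (mod 9), so the conjunction on the right does not hold.

(⟸) This fails: N = 34 satisfies both congruences on the right (34 ≡ 4 mod 5 and 34 ≡ 7 mod 9) yet 34 ≡ 34 (mod 45), not 14.

Both directions fail.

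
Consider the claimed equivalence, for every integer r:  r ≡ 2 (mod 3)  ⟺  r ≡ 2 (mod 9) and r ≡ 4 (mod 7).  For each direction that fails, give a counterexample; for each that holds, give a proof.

[⇐] If r ≡ 2 (mod 9) and r ≡ 4 (mod 7), then by the Chinese remainder theorem r ≡ 11 (mod 63). Since 11 ≡ 2 (mod 3) and 3 ∣ 63, we get r ≡ 2 (mod 3).

[⇒] This fails: r = 2 gives 2 ≡ 2 (mod 3) but 2 ≡ 2 (mod 7), so the conjunction on the right does not hold.

Only the reverse direction holds.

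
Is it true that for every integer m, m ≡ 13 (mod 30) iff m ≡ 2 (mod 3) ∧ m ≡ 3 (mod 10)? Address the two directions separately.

Neither direction holds.

(⇒) This fails: m = 13 gives 13 ≡ 13 (mod 30) but 13 ≡ 1 (mod 3), so the conjunction on the right does not hold.

(⇐) This fails: m = 23 satisfies both congruences on the right (23 ≡ 2 mod 3 and 23 ≡ 3 mod 10) yet 23 ≡ 23 (mod 30), not 13.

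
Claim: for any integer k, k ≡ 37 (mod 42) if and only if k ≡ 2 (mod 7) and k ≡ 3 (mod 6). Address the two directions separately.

(⇒) fails and (⇐) fails.

Forward direction. This fails: k = 37 gives 37 ≡ 37 (mod 42) but 37 ≡ 1 (mod 6), so the conjunction on the right does not hold.

Converse. This fails: k = 9 satisfies both congruences on the right (9 ≡ 2 mod 7 and 9 ≡ 3 mod 6) yet 9 ≡ 9 (mod 42), not 37.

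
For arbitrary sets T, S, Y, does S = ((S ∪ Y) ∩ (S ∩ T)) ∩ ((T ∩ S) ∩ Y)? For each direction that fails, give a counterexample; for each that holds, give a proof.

Only the reverse inclusion holds.

(⟹) This inclusion fails. Take T = ∅, S = {1}, Y = ∅; then 1 ∈ S but 1 ∉ ((S ∪ Y) ∩ (S ∩ T)) ∩ ((T ∩ S) ∩ Y).

(⟸) Let x ∈ ((S ∪ Y) ∩ (S ∩ T)) ∩ ((T ∩ S) ∩ Y). Then x ∈ T ∩ S ∩ Y, from which x ∈ S.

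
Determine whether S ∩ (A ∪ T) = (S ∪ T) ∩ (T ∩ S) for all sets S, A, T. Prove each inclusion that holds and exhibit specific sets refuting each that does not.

Only the reverse inclusion holds.

Forward inclusion. This inclusion fails. Take S = {1}, A = {1}, T = ∅; then 1 ∈ S ∩ (A ∪ T) but 1 ∉ (S ∪ T) ∩ (T ∩ S).

Reverse inclusion. Let x ∈ (S ∪ T) ∩ (T ∩ S). Then either x ∈ S ∩ T and x ∉ A; or x ∈ S ∩ A ∩ T. In each case x ∈ S ∩ (A ∪ T), so (S ∪ T) ∩ (T ∩ S) ⊆ S ∩ (A ∪ T).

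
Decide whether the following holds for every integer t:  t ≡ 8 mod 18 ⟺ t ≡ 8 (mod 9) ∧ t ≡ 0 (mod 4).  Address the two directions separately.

Only the reverse direction holds.

[⇒] This fails: t = 26 gives 26 ≡ 8 (mod 18) but 26 ≡ 2 (mod 4), so the conjunction on the right does not hold.

[⇐] Conversely, if t ≡ 8 (mod 9) and t ≡ 0 (mod 4), then by the Chinese remainder theorem t ≡ 8 (mod 36). Since 8 ≡ 8 (mod 18) and 18 ∣ 36, we get t ≡ 8 (mod 18).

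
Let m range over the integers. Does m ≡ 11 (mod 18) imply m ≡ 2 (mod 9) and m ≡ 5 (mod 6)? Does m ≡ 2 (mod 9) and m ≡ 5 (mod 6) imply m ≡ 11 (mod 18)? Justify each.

Both directions hold.

(→) Suppose m ≡ 11 (mod 18); write m = 18j + 11. Since 9 ∣ 18, reducing mod 9 gives m ≡ 11 ≡ 2 (mod 9); since 6 ∣ 18, reducing mod 6 gives m ≡ 11 ≡ 5 (mod 6).

(←) Conversely, if m ≡ 2 (mod 9) and m ≡ 5 (mod 6), then by the Chinese remainder theorem m ≡ 11 (mod 18). This is exactly m ≡ 11 (mod 18).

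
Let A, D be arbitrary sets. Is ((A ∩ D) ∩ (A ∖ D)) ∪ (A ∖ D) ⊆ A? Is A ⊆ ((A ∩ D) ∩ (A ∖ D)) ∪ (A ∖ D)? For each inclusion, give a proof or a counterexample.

Only the forward inclusion holds.

(⟹) Let x ∈ ((A ∩ D) ∩ (A ∖ D)) ∪ (A ∖ D). Then x ∈ A and x ∉ D, from which x ∈ A.

(⟸) This inclusion fails. Take A = {1}, D = {1}; then 1 ∈ A but 1 ∉ ((A ∩ D) ∩ (A ∖ D)) ∪ (A ∖ D).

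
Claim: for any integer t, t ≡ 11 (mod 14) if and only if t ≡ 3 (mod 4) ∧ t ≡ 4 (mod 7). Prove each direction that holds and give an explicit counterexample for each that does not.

(⇒) fails; (⇐) holds.

Forward direction. This fails: t = 25 gives 25 ≡ 11 (mod 14) but 25 ≡ 1 (mod 4), so the conjunction on the right does not hold.

Converse. If t ≡ 3 (mod 4) and t ≡ 4 (mod 7), then by the Chinese remainder theorem t ≡ 11 (mod 28). Since 11 ≡ 11 (mod 14) and 14 ∣ 28, we get t ≡ 11 (mod 14).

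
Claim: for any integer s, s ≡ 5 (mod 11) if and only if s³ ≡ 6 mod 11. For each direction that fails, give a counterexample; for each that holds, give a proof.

Neither implication holds.

(⇒) This fails: take s = 5. Then 5 ≡ 5 (mod 11), but 5³ = 125 ≡ 4 (mod 11), not 6.

(⇐) This fails: take s = 8. Then 8³ = 512 ≡ 6 (mod 11), yet 8 ≡ 8 (mod 11), not 5.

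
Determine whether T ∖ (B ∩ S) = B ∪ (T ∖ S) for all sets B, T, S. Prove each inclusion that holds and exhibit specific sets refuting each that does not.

Neither inclusion holds.

(⟹) This inclusion fails. Take B = ∅, T = {1}, S = {1}; then 1 ∈ T ∖ (B ∩ S) but 1 ∉ B ∪ (T ∖ S).

(⟸) This inclusion fails. Take B = {1}, T = ∅, S = ∅; then 1 ∈ B ∪ (T ∖ S) but 1 ∉ T ∖ (B ∩ S).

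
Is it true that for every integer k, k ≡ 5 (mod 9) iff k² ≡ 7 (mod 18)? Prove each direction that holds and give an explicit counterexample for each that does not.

(→) This fails: take k = 14. Then 14 ≡ 5 (mod 9), but 14² = 196 ≡ 16 (mod 18), not 7.

(←) This fails: take k = 13. Then 13² = 169 ≡ 7 (mod 18), yet 13 ≡ 4 (mod 9), not 5.

Both directions fail.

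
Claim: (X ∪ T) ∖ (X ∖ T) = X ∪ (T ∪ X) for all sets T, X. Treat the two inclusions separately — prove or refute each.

(⊆) Let x ∈ (X ∪ T) ∖ (X ∖ T). Then either x ∈ T and x ∉ X; or x ∈ T ∩ X. In each case x ∈ X ∪ (T ∪ X), so (X ∪ T) ∖ (X ∖ T) ⊆ X ∪ (T ∪ X).

(⊇) This inclusion fails. Take T = ∅, X = {1}; then 1 ∈ X ∪ (T ∪ X) but 1 ∉ (X ∪ T) ∖ (X ∖ T).

The sets are not equal: only the forward inclusion holds.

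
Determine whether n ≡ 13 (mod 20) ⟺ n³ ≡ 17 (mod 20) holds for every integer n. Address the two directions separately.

Both implications hold.

(⟹) Suppose n ≡ 13 (mod 20). Write n = 20j + 13. Then (20j + 13)³ = 8000j³ + 15600j² + 10140j + 2197 = 20(400j³ + 780j² + 507j + 109) + 17, so n³ ≡ 17 (mod 20).

(⟸) Conversely, suppose n³ ≡ 17 (mod 20). The only residue r in {0, …, 19} with r³ ≡ 17 (mod 20) is r = 13, so n ≡ 13 (mod 20).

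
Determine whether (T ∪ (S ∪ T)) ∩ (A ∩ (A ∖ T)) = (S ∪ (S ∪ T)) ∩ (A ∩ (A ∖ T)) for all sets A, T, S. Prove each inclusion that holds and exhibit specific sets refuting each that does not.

Both inclusions hold; the sets are equal.

(⊆) Let x ∈ (T ∪ (S ∪ T)) ∩ (A ∩ (A ∖ T)). Then x ∈ A ∩ S and x ∉ T, from which x ∈ (S ∪ (S ∪ T)) ∩ (A ∩ (A ∖ T)).

(⊇) Let x ∈ (S ∪ (S ∪ T)) ∩ (A ∩ (A ∖ T)). Then x ∈ A ∩ S and x ∉ T, from which x ∈ (T ∪ (S ∪ T)) ∩ (A ∩ (A ∖ T)).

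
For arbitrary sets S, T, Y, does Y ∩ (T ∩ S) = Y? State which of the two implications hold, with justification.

Only the forward inclusion holds.

(⊆) Let x ∈ Y ∩ (T ∩ S). Then x ∈ S ∩ T ∩ Y, from which x ∈ Y.

(⊇) This inclusion fails. Take S = ∅, T = ∅, Y = {1}; then 1 ∈ Y but 1 ∉ Y ∩ (T ∩ S).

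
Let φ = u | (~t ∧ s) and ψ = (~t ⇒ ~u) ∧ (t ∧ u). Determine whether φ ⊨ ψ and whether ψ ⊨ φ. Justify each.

(→) This fails. Under s = T, t = F, u = F, the left side is true but the right side is false.

(←) Assume the antecedent. If s is true, the antecedent forces (s = T, t = T, u = T), and u | (~t ∧ s) holds there. If s is false, the antecedent forces (s = F, t = T, u = T), and u | (~t ∧ s) holds there. Either way u | (~t ∧ s) holds.

The forward direction fails; the converse holds.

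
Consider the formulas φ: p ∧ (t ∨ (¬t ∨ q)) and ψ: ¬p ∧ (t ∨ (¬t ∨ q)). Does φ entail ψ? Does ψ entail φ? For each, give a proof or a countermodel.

Forward direction. This fails. Under p = T, q = F, t = F, the left side is true but the right side is false.

Converse. This fails. Under p = F, q = F, t = F, the left side is false but the right side is true.

Neither implication holds.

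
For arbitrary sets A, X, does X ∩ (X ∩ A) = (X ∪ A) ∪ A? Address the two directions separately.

Only the forward inclusion holds.

Forward inclusion. Let x ∈ X ∩ (X ∩ A). Then x ∈ A ∩ X, from which x ∈ (X ∪ A) ∪ A.

Reverse inclusion. This inclusion fails. Take A = {1}, X = ∅; then 1 ∈ (X ∪ A) ∪ A but 1 ∉ X ∩ (X ∩ A).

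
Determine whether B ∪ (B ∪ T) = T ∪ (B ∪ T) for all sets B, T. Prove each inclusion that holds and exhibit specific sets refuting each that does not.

(⟹) Let x ∈ B ∪ (B ∪ T). Then either x ∈ B and x ∉ T; or x ∈ T and x ∉ B; or x ∈ B ∩ T. In each case x ∈ T ∪ (B ∪ T), so B ∪ (B ∪ T) ⊆ T ∪ (B ∪ T).

(⟸) Let x ∈ T ∪ (B ∪ T). Then either x ∈ B and x ∉ T; or x ∈ T and x ∉ B; or x ∈ B ∩ T. In each case x ∈ B ∪ (B ∪ T), so T ∪ (B ∪ T) ⊆ B ∪ (B ∪ T).

Both inclusions hold.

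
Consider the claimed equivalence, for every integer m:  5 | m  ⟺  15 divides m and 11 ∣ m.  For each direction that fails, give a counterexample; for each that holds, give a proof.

Only the converse holds.

[⇐] Suppose 15 ∣ m and 11 ∣ m. Any common multiple of 15 and 11 is a multiple of their lcm; here gcd(15, 11) = 1, so lcm(15, 11) = 15·11 = 165, so 165 ∣ m. Since 5 ∣ 165, it follows that 5 ∣ m.

[⇒] This fails: take m = 5. Certainly 5 ∣ 5, but 15 ∤ 5.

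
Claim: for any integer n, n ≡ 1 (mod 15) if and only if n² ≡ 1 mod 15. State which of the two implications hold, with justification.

The forward direction holds; the converse fails.

[⇒] Suppose n ≡ 1 (mod 15). Write n = 15j + 1. Then (15j + 1)² = 225j² + 30j + 1 = 15(15j² + 2j) + 1, so n² ≡ 1 (mod 15).

[⇐] This fails: take n = 4. Then 4² = 16 ≡ 1 (mod 15), yet 4 ≡ 4 (mod 15), not 1.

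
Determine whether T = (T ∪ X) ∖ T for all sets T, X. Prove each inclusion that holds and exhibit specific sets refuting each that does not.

(⊆) fails and (⊇) fails.

(⟹) This inclusion fails. Take T = {1}, X = ∅; then 1 ∈ T but 1 ∉ (T ∪ X) ∖ T.

(⟸) This inclusion fails. Take T = ∅, X = {1}; then 1 ∈ (T ∪ X) ∖ T but 1 ∉ T.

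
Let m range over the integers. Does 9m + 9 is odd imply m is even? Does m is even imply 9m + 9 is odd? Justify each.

The biconditional holds.

(⟹) Suppose 9m + 9 is odd. Since 9 is odd, 9m and m have the same parity, so 9m + 9 ≡ m + 9 (mod 2). As 9 is odd, 9m + 9 is odd exactly when m is even. Thus m is even.

(⟸) Conversely, suppose m is even; write m = 2j. Then 9m + 9 = 9·(2j) + 9 = 2·9j + 9, which is odd.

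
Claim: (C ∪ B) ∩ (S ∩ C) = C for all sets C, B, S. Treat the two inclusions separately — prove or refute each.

(⊆) Let x ∈ (C ∪ B) ∩ (S ∩ C). Then either x ∈ C ∩ S and x ∉ B; or x ∈ C ∩ B ∩ S. In each case x ∈ C, so (C ∪ B) ∩ (S ∩ C) ⊆ C.

(⊇) This inclusion fails. Take C = {1}, B = ∅, S = ∅; then 1 ∈ C but 1 ∉ (C ∪ B) ∩ (S ∩ C).

(⊆) holds; (⊇) fails.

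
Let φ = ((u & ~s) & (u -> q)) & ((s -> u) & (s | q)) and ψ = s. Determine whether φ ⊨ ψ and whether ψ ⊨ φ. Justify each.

(⇒) fails and (⇐) fails.

(⇒) This fails. Under s = F, u = T, q = T, the left side is true but the right side is false.

(⇐) This fails. Under s = T, u = F, q = F, the left side is false but the right side is true.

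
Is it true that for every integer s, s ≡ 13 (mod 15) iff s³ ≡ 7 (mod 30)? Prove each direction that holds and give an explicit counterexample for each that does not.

Only the reverse direction holds.

[⇒] This fails: take s = 28. Then 28 ≡ 13 (mod 15), but 28³ = 21952 ≡ 22 (mod 30), not 7.

[⇐] Conversely, the residues r modulo 30 with r³ ≡ 7 (mod 30) are exactly {13}, and each is ≡ 13 (mod 15).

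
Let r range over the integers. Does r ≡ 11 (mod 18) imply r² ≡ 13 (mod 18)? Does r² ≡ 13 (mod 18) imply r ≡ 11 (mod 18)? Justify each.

The forward direction holds; the converse fails.

(→) Suppose r ≡ 11 (mod 18). Write r = 18j + 11. Then (18j + 11)² = 324j² + 396j + 121 = 18(18j² + 22j + 6) + 13, so r² ≡ 13 (mod 18).

(←) This fails: take r = 7. Then 7² = 49 ≡ 13 (mod 18), yet 7 ≡ 7 (mod 18), not 11.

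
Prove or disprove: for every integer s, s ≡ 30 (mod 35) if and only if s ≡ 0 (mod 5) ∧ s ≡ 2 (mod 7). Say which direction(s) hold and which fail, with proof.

Equivalent; both directions hold.

[⇒] Suppose s ≡ 30 (mod 35); write s = 35j + 30. Since 5 ∣ 35, reducing mod 5 gives s ≡ 30 ≡ 0 (mod 5); since 7 ∣ 35, reducing mod 7 gives s ≡ 30 ≡ 2 (mod 7).

[⇐] Conversely, if s ≡ 0 (mod 5) and s ≡ 2 (mod 7), then by the Chinese remainder theorem s ≡ 30 (mod 35). This is exactly s ≡ 30 (mod 35).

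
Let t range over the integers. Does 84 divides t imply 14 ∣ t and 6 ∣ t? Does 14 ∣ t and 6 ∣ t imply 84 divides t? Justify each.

Only the forward direction holds.

Forward direction. If 84 ∣ t, write t = 84q. Since 84 = 6·14, t = 14·(6q), so 14 ∣ t; and since 84 = 14·6, t = 6·(14q), so 6 ∣ t.

Converse. This fails: take t = 42. Both 14 ∣ 42 and 6 ∣ 42, yet 42 is not a multiple of 84 (since 42 = 0·84 + 42), so 84 ∤ 42.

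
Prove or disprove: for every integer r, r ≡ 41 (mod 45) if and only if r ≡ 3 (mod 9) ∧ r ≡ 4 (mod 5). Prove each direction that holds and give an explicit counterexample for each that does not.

[⇒] This fails: r = 41 gives 41 ≡ 41 (mod 45) but 41 ≡ 5 (mod 9), so the conjunction on the right does not hold.

[⇐] This fails: r = 39 satisfies both congruences on the right (39 ≡ 3 mod 9 and 39 ≡ 4 mod 5) yet 39 ≡ 39 (mod 45), not 41.

Neither implication holds.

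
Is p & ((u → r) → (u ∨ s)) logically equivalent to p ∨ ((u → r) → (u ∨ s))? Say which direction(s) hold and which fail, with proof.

(⇒) holds; (⇐) fails.

Forward direction. Assume the antecedent. If p is true, p ∨ ((u → r) → (u ∨ s)) reduces to true regardless of the other variables. If p is false, the antecedent cannot hold. Either way p ∨ ((u → r) → (u ∨ s)) holds.

Converse. This fails. Under p = T, u = F, s = F, r = F, the left side is false but the right side is true.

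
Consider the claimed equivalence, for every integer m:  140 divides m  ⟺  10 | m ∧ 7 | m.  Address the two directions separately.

Only the forward direction holds.

[⇒] If 140 ∣ m, write m = 140q. Since 140 = 14·10, m = 10·(14q), so 10 ∣ m; and since 140 = 20·7, m = 7·(20q), so 7 ∣ m.

[⇐] This fails: take m = 70. Both 10 ∣ 70 and 7 ∣ 70, yet 70 is not a multiple of 140 (since 70 = 0·140 + 70), so 140 ∤ 70.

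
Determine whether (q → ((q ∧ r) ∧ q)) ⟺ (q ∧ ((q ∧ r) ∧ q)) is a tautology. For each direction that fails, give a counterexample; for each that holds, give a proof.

(⇒) This fails. Under q = F, r = F, the left side is true but the right side is false.

(⇐) Assume the antecedent. If q is true, the antecedent forces (q = T, r = T), and q → ((q ∧ r) ∧ q) holds there. If q is false, the antecedent cannot hold. Either way q → ((q ∧ r) ∧ q) holds.

The forward direction fails; the converse holds.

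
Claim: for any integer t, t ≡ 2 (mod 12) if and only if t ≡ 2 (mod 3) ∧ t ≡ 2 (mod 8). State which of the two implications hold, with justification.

Forward direction. This fails: t = 14 gives 14 ≡ 2 (mod 12) but 14 ≡ 6 (mod 8), so the conjunction on the right does not hold.

Converse. If t ≡ 2 (mod 3) and t ≡ 2 (mod 8), then by the Chinese remainder theorem t ≡ 2 (mod 24). Since 2 ≡ 2 (mod 12) and 12 ∣ 24, we get t ≡ 2 (mod 12).

The forward direction fails; the converse holds.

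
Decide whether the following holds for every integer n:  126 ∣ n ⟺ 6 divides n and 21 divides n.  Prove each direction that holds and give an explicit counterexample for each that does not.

Only the forward implication holds.

Forward direction. If 126 ∣ n, write n = 126q. Since 126 = 21·6, n = 6·(21q), so 6 ∣ n; and since 126 = 6·21, n = 21·(6q), so 21 ∣ n.

Converse. This fails: take n = 42. Both 6 ∣ 42 and 21 ∣ 42, yet 42 is not a multiple of 126 (since 42 = 0·126 + 42), so 126 ∤ 42.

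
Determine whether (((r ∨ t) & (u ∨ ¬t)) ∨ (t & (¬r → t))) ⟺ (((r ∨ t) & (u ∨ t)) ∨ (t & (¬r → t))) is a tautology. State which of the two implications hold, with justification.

Only the converse holds.

(⟹) This fails. Under r = T, t = F, u = F, the left side is true but the right side is false.

(⟸) Assume the antecedent. If r is true, the consequent reduces to true regardless of the other variables. If r is false, the antecedent forces (r = F, t = T, u = F) or (r = F, t = T, u = T), and the consequent holds there. Either way the consequent holds.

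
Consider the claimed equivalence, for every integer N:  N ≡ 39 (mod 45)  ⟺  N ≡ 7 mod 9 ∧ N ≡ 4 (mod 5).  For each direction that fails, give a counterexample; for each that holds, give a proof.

Forward direction. This fails: N = 39 gives 39 ≡ 39 (mod 45) but 39 ≡ 3 (mod 9), so the conjunction on the right does not hold.

Converse. This fails: N = 34 satisfies both congruences on the right (34 ≡ 7 mod 9 and 34 ≡ 4 mod 5) yet 34 ≡ 34 (mod 45), not 39.

(⇒) fails and (⇐) fails.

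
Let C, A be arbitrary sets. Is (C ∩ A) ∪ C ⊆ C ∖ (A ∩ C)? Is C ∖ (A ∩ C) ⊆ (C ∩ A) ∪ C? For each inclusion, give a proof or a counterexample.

(⟹) This inclusion fails. Take C = {1}, A = {1}; then 1 ∈ (C ∩ A) ∪ C but 1 ∉ C ∖ (A ∩ C).

(⟸) Let x ∈ C ∖ (A ∩ C). Then x ∈ C and x ∉ A, from which x ∈ (C ∩ A) ∪ C.

(⊆) fails; (⊇) holds.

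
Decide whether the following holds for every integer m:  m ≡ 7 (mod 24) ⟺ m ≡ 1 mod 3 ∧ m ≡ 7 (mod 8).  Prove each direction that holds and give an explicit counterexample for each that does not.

Both directions hold.

(⇐) If m ≡ 1 (mod 3) and m ≡ 7 (mod 8), then by the Chinese remainder theorem m ≡ 7 (mod 24). This is exactly m ≡ 7 (mod 24).

(⇒) Suppose m ≡ 7 (mod 24); write m = 24j + 7. Since 3 ∣ 24, reducing mod 3 gives m ≡ 7 ≡ 1 (mod 3); since 8 ∣ 24, reducing mod 8 gives m ≡ 7 (mod 8).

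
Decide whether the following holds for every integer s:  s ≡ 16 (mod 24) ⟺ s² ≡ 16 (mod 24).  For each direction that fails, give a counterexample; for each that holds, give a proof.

Converse. This fails: take s = 4. Then 4² = 16 ≡ 16 (mod 24), yet 4 ≡ 4 (mod 24), not 16.

Forward direction. Suppose s ≡ 16 (mod 24). Write s = 24j + 16. Then (24j + 16)² = 576j² + 768j + 256 = 24(24j² + 32j + 10) + 16, so s² ≡ 16 (mod 24).

Not equivalent: only (⇒) holds.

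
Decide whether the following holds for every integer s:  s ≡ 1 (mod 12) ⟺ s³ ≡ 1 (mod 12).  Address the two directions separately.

[⇒] Suppose s ≡ 1 (mod 12). Write s = 12j + 1. Then (12j + 1)³ = 1728j³ + 432j² + 36j + 1 = 12(144j³ + 36j² + 3j) + 1, so s³ ≡ 1 (mod 12).

[⇐] For the converse, argue contrapositively. If s ≢ 1 (mod 12), then s is congruent to one of 0, 2, 3, 4, 5, 6, 7, 8, 9, 10, 11 modulo 12, and these give s³ ≡ 0, 8, 3, 4, 5, 0, 7, 8, 9, 4, 11 respectively — never 1.

Both directions hold.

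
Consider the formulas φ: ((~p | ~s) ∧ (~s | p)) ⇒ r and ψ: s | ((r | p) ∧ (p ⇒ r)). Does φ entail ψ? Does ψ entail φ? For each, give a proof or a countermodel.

The biconditional holds.

[⇒] Assume the antecedent. If s is true, s | ((r | p) ∧ (p ⇒ r)) reduces to true regardless of the other variables. If s is false, the antecedent forces (s = F, p = F, r = T) or (s = F, p = T, r = T), and s | ((r | p) ∧ (p ⇒ r)) holds there. Either way s | ((r | p) ∧ (p ⇒ r)) holds.

[⇐] Assume the antecedent. If s is true, ((~p | ~s) ∧ (~s | p)) ⇒ r reduces to true regardless of the other variables. If s is false, the antecedent forces (s = F, p = F, r = T) or (s = F, p = T, r = T), and ((~p | ~s) ∧ (~s | p)) ⇒ r holds there. Either way ((~p | ~s) ∧ (~s | p)) ⇒ r holds.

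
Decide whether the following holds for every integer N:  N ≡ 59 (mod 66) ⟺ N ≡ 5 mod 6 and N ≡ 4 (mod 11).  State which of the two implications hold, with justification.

[⇒] Suppose N ≡ 59 (mod 66); write N = 66j + 59. Since 6 ∣ 66, reducing mod 6 gives N ≡ 59 ≡ 5 (mod 6); since 11 ∣ 66, reducing mod 11 gives N ≡ 59 ≡ 4 (mod 11).

[⇐] Conversely, if N ≡ 5 (mod 6) and N ≡ 4 (mod 11), then by the Chinese remainder theorem N ≡ 59 (mod 66). This is exactly N ≡ 59 (mod 66).

Both directions hold.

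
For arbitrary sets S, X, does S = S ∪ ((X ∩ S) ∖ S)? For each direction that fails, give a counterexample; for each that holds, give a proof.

The two sets are equal.

Forward inclusion. Let x ∈ S. Then either x ∈ S and x ∉ X; or x ∈ S ∩ X. In each case x ∈ S ∪ ((X ∩ S) ∖ S), so S ⊆ S ∪ ((X ∩ S) ∖ S).

Reverse inclusion. Let x ∈ S ∪ ((X ∩ S) ∖ S). Then either x ∈ S and x ∉ X; or x ∈ S ∩ X. In each case x ∈ S, so S ∪ ((X ∩ S) ∖ S) ⊆ S.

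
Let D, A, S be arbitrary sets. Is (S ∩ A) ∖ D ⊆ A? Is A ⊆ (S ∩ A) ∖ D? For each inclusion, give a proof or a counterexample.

(⟸) This inclusion fails. Take D = ∅, A = {1}, S = ∅; then 1 ∈ A but 1 ∉ (S ∩ A) ∖ D.

(⟹) Let x ∈ (S ∩ A) ∖ D. Then x ∈ A ∩ S and x ∉ D, from which x ∈ A.

(⊆) holds; (⊇) fails.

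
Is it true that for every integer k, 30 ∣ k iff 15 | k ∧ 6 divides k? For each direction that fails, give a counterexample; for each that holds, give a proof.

Both directions hold.

(⇒) If 30 ∣ k, write k = 30q. Since 30 = 2·15, k = 15·(2q), so 15 ∣ k; and since 30 = 5·6, k = 6·(5q), so 6 ∣ k.

(⇐) Suppose 15 ∣ k and 6 ∣ k. Any common multiple of 15 and 6 is a multiple of their lcm; here lcm(15, 6) = 15·6/gcd(15, 6) = 90/3 = 30, so 30 ∣ k.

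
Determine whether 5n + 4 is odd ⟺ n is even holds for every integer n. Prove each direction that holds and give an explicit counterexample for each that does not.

Both directions fail.

(⇒) This fails: n = 5 gives 5n + 4 = 29, which is odd, but 5 is odd, not even.

(⇐) This also fails: n = 6 is even, but 5n + 4 = 34 is even, not odd.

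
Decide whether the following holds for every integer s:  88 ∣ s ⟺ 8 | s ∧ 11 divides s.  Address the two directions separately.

Both directions hold; the statement is true.

Forward direction. If 88 ∣ s, write s = 88q. Since 88 = 11·8, s = 8·(11q), so 8 ∣ s; and since 88 = 8·11, s = 11·(8q), so 11 ∣ s.

Converse. Suppose 8 ∣ s and 11 ∣ s. Any common multiple of 8 and 11 is a multiple of their lcm; here gcd(8, 11) = 1, so lcm(8, 11) = 8·11 = 88, so 88 ∣ s.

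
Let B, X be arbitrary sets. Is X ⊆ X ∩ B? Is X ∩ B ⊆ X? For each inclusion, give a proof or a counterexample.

(⊆) This inclusion fails. Take B = ∅, X = {1}; then 1 ∈ X but 1 ∉ X ∩ B.

(⊇) Let x ∈ X ∩ B. Then x ∈ B ∩ X, from which x ∈ X.

The sets are not equal: only the reverse inclusion holds.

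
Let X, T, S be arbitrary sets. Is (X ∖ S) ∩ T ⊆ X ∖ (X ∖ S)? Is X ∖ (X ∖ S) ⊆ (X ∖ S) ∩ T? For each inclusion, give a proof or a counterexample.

(⊆) fails and (⊇) fails.

Forward inclusion. This inclusion fails. Take X = {1}, T = {1}, S = ∅; then 1 ∈ (X ∖ S) ∩ T but 1 ∉ X ∖ (X ∖ S).

Reverse inclusion. This inclusion fails. Take X = {1}, T = ∅, S = {1}; then 1 ∈ X ∖ (X ∖ S) but 1 ∉ (X ∖ S) ∩ T.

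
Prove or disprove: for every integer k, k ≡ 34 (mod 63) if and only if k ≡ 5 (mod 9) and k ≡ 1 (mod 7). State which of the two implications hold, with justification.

(→) This fails: k = 34 gives 34 ≡ 34 (mod 63) but 34 ≡ 7 (mod 9), so the conjunction on the right does not hold.

(←) This fails: k = 50 satisfies both congruences on the right (50 ≡ 5 mod 9 and 50 ≡ 1 mod 7) yet 50 ≡ 50 (mod 63), not 34.

Both directions fail.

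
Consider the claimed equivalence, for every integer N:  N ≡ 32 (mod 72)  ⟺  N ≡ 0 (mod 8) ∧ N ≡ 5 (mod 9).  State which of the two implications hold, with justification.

(⟹) Suppose N ≡ 32 (mod 72); write N = 72j + 32. Since 8 ∣ 72, reducing mod 8 gives N ≡ 32 ≡ 0 (mod 8); since 9 ∣ 72, reducing mod 9 gives N ≡ 32 ≡ 5 (mod 9).

(⟸) Conversely, if N ≡ 0 (mod 8) and N ≡ 5 (mod 9), then by the Chinese remainder theorem N ≡ 32 (mod 72). This is exactly N ≡ 32 (mod 72).

The biconditional holds.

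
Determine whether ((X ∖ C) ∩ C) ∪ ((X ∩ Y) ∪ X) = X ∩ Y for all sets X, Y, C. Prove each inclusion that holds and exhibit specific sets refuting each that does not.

(⊆) This inclusion fails. Take X = {1}, Y = ∅, C = ∅; then 1 ∈ ((X ∖ C) ∩ C) ∪ ((X ∩ Y) ∪ X) but 1 ∉ X ∩ Y.

(⊇) Let x ∈ X ∩ Y. Then either x ∈ X ∩ Y and x ∉ C; or x ∈ X ∩ Y ∩ C. In each case x ∈ ((X ∖ C) ∩ C) ∪ ((X ∩ Y) ∪ X), so X ∩ Y ⊆ ((X ∖ C) ∩ C) ∪ ((X ∩ Y) ∪ X).

(⊆) fails; (⊇) holds.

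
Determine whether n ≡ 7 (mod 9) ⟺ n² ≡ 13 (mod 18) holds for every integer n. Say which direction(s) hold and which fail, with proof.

Neither implication holds.

(⟹) This fails: take n = 16. Then 16 ≡ 7 (mod 9), but 16² = 256 ≡ 4 (mod 18), not 13.

(⟸) This fails: take n = 11. Then 11² = 121 ≡ 13 (mod 18), yet 11 ≡ 2 (mod 9), not 7.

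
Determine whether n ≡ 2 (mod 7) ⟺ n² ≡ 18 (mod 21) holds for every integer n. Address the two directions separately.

[⇒] This fails: take n = 2. Then 2 ≡ 2 (mod 7), but 2² = 4 ≡ 4 (mod 21), not 18.

[⇐] This fails: take n = 12. Then 12² = 144 ≡ 18 (mod 21), yet 12 ≡ 5 (mod 7), not 2.

(⇒) fails and (⇐) fails.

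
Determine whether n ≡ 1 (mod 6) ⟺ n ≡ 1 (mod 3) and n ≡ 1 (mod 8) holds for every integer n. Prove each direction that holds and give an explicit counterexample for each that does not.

Only the reverse direction holds.

Forward direction. This fails: n = 19 gives 19 ≡ 1 (mod 6) but 19 ≡ 3 (mod 8), so the conjunction on the right does not hold.

Converse. If n ≡ 1 (mod 3) and n ≡ 1 (mod 8), then by the Chinese remainder theorem n ≡ 1 (mod 24). Since 1 ≡ 1 (mod 6) and 6 ∣ 24, we get n ≡ 1 (mod 6).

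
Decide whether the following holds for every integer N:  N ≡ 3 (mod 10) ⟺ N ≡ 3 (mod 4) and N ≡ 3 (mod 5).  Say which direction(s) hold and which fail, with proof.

Forward direction. This fails: N = 13 gives 13 ≡ 3 (mod 10) but 13 ≡ 1 (mod 4), so the conjunction on the right does not hold.

Converse. If N ≡ 3 (mod 4) and N ≡ 3 (mod 5), then by the Chinese remainder theorem N ≡ 3 (mod 20). Since 3 ≡ 3 (mod 10) and 10 ∣ 20, we get N ≡ 3 (mod 10).

Only the reverse direction holds.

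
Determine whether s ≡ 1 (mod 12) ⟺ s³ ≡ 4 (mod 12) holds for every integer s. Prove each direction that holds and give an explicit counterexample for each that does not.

Forward direction. This fails: take s = 1. Then 1 ≡ 1 (mod 12), but 1³ = 1 ≡ 1 (mod 12), not 4.

Converse. This fails: take s = 4. Then 4³ = 64 ≡ 4 (mod 12), yet 4 ≡ 4 (mod 12), not 1.

Neither implication holds.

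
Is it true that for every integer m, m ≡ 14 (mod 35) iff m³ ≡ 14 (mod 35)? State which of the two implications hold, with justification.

(→) Suppose m ≡ 14 (mod 35). Write m = 35j + 14. Then (35j + 14)³ = 42875j³ + 51450j² + 20580j + 2744 = 35(1225j³ + 1470j² + 588j + 78) + 14, so m³ ≡ 14 (mod 35).

(←) Conversely, suppose m³ ≡ 14 (mod 35). The only residue r in {0, …, 34} with r³ ≡ 14 (mod 35) is r = 14, so m ≡ 14 (mod 35).

Both directions hold.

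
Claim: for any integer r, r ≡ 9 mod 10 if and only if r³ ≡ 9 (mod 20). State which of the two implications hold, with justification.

Forward direction. This fails: take r = 19. Then 19 ≡ 9 (mod 10), but 19³ = 6859 ≡ 19 (mod 20), not 9.

Converse. The residues r modulo 20 with r³ ≡ 9 (mod 20) are exactly {9}, and each is ≡ 9 (mod 10).

Only the converse holds.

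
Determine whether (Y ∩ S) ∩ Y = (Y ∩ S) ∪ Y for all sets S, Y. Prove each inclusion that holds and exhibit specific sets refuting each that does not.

(⟹) Let x ∈ (Y ∩ S) ∩ Y. Then x ∈ S ∩ Y, from which x ∈ (Y ∩ S) ∪ Y.

(⟸) This inclusion fails. Take S = ∅, Y = {1}; then 1 ∈ (Y ∩ S) ∪ Y but 1 ∉ (Y ∩ S) ∩ Y.

(⊆) holds; (⊇) fails.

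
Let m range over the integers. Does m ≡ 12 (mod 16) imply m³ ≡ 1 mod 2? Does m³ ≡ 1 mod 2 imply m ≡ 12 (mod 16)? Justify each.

(⇒) fails and (⇐) fails.

(⇒) This fails: take m = 12. Then 12 ≡ 12 (mod 16), but 12³ = 1728 ≡ 0 (mod 2), not 1.

(⇐) This fails: take m = 1. Then 1³ = 1 ≡ 1 (mod 2), yet 1 ≡ 1 (mod 16), not 12.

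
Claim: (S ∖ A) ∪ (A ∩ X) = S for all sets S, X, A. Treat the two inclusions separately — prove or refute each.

(⊆) fails and (⊇) fails.

(⟹) This inclusion fails. Take S = ∅, X = {1}, A = {1}; then 1 ∈ (S ∖ A) ∪ (A ∩ X) but 1 ∉ S.

(⟸) This inclusion fails. Take S = {1}, X = ∅, A = {1}; then 1 ∈ S but 1 ∉ (S ∖ A) ∪ (A ∩ X).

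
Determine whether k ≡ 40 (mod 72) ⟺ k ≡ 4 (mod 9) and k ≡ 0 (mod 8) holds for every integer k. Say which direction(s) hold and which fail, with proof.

Equivalent; both directions hold.

Forward direction. Suppose k ≡ 40 (mod 72); write k = 72j + 40. Since 9 ∣ 72, reducing mod 9 gives k ≡ 40 ≡ 4 (mod 9); since 8 ∣ 72, reducing mod 8 gives k ≡ 40 ≡ 0 (mod 8).

Converse. If k ≡ 4 (mod 9) and k ≡ 0 (mod 8), then by the Chinese remainder theorem k ≡ 40 (mod 72). This is exactly k ≡ 40 (mod 72).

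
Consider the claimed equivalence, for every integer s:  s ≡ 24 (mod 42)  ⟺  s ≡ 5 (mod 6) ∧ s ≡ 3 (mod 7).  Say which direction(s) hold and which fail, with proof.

(⇒) fails and (⇐) fails.

(→) This fails: s = 24 gives 24 ≡ 24 (mod 42) but 24 ≡ 0 (mod 6), so the conjunction on the right does not hold.

(←) This fails: s = 17 satisfies both congruences on the right (17 ≡ 5 mod 6 and 17 ≡ 3 mod 7) yet 17 ≡ 17 (mod 42), not 24.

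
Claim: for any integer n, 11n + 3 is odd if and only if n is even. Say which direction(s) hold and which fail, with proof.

Both directions hold; the statement is true.

[⇒] Suppose 11n + 3 is odd. Since 11 is odd, 11n and n have the same parity, so 11n + 3 ≡ n + 3 (mod 2). As 3 is odd, 11n + 3 is odd exactly when n is even. Thus n is even.

[⇐] Conversely, suppose n is even; write n = 2j. Then 11n + 3 = 11·(2j) + 3 = 2·11j + 3, which is odd.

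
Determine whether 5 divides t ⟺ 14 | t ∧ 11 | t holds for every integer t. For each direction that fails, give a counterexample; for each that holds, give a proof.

[⇒] This fails: take t = 5. Certainly 5 ∣ 5, but 14 ∤ 5.

[⇐] This fails: take t = 154. Both 14 ∣ 154 and 11 ∣ 154, yet 154 is not a multiple of 5 (since 154 = 30·5 + 4), so 5 ∤ 154.

(⇒) fails and (⇐) fails.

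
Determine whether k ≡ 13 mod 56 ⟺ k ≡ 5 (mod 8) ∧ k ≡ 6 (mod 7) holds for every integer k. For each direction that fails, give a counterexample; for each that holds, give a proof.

(⟹) Suppose k ≡ 13 (mod 56); write k = 56j + 13. Since 8 ∣ 56, reducing mod 8 gives k ≡ 13 ≡ 5 (mod 8); since 7 ∣ 56, reducing mod 7 gives k ≡ 13 ≡ 6 (mod 7).

(⟸) Conversely, if k ≡ 5 (mod 8) and k ≡ 6 (mod 7), then by the Chinese remainder theorem k ≡ 13 (mod 56). This is exactly k ≡ 13 (mod 56).

Both directions hold.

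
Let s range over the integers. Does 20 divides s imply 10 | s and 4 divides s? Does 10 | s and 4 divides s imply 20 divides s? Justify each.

Both directions hold.

(⇒) If 20 ∣ s, write s = 20q. Since 20 = 2·10, s = 10·(2q), so 10 ∣ s; and since 20 = 5·4, s = 4·(5q), so 4 ∣ s.

(⇐) Suppose 10 ∣ s and 4 ∣ s. Any common multiple of 10 and 4 is a multiple of their lcm; here lcm(10, 4) = 10·4/gcd(10, 4) = 40/2 = 20, so 20 ∣ s.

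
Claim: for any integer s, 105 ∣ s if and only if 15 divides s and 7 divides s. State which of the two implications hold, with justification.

Both implications hold.

[⇒] If 105 ∣ s, write s = 105q. Since 105 = 7·15, s = 15·(7q), so 15 ∣ s; and since 105 = 15·7, s = 7·(15q), so 7 ∣ s.

[⇐] Suppose 15 ∣ s and 7 ∣ s. Any common multiple of 15 and 7 is a multiple of their lcm; here gcd(15, 7) = 1, so lcm(15, 7) = 15·7 = 105, so 105 ∣ s.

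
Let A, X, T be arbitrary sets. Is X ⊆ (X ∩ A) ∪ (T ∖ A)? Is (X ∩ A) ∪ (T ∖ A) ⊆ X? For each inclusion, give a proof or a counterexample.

(⊆) This inclusion fails. Take A = ∅, X = {1}, T = ∅; then 1 ∈ X but 1 ∉ (X ∩ A) ∪ (T ∖ A).

(⊇) This inclusion fails. Take A = ∅, X = ∅, T = {1}; then 1 ∈ (X ∩ A) ∪ (T ∖ A) but 1 ∉ X.

Both inclusions fail.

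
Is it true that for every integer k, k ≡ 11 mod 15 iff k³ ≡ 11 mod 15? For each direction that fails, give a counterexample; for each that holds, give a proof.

[⇒] Suppose k ≡ 11 mod 15. Write k = 15j + 11. Then (15j + 11)³ = 3375j³ + 7425j² + 5445j + 1331 = 15(225j³ + 495j² + 363j + 88) + 11, so k³ ≡ 11 (mod 15).

[⇐] Conversely, suppose k³ ≡ 11 (mod 15). The only residue r in {0, …, 14} with r³ ≡ 11 (mod 15) is r = 11, so k ≡ 11 (mod 15).

Both directions hold.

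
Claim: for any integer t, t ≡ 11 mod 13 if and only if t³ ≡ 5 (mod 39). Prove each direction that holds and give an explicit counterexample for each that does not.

(⇒) This fails: take t = 24. Then 24 ≡ 11 (mod 13), but 24³ = 13824 ≡ 18 (mod 39), not 5.

(⇐) This fails: take t = 8. Then 8³ = 512 ≡ 5 (mod 39), yet 8 ≡ 8 (mod 13), not 11.

Neither direction holds.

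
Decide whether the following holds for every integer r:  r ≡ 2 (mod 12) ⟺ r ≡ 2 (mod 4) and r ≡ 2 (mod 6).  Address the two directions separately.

Both directions hold.

(←) If r ≡ 2 (mod 4) and r ≡ 2 (mod 6), then by the Chinese remainder theorem r ≡ 2 (mod 12). This is exactly r ≡ 2 (mod 12).

(→) Suppose r ≡ 2 (mod 12); write r = 12j + 2. Since 4 ∣ 12, reducing mod 4 gives r ≡ 2 (mod 4); since 6 ∣ 12, reducing mod 6 gives r ≡ 2 (mod 6).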